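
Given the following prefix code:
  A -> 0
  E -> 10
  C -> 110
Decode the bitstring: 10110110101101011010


Decoding step by step:
Bits 10 -> E
Bits 110 -> C
Bits 110 -> C
Bits 10 -> E
Bits 110 -> C
Bits 10 -> E
Bits 110 -> C
Bits 10 -> E


Decoded message: ECCECECE


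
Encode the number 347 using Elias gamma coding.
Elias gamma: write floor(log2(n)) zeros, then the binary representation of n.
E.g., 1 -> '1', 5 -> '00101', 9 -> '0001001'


num_bits = floor(log2(347)) + 1 = 9
leading_zeros = num_bits - 1 = 8
binary(347) = 101011011

Elias gamma(347) = '00000000' + '101011011' = 00000000101011011 (17 bits)


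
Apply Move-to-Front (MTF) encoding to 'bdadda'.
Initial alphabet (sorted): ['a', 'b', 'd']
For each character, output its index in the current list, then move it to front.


MTF encoding:
'b': index 1 in ['a', 'b', 'd'] -> ['b', 'a', 'd']
'd': index 2 in ['b', 'a', 'd'] -> ['d', 'b', 'a']
'a': index 2 in ['d', 'b', 'a'] -> ['a', 'd', 'b']
'd': index 1 in ['a', 'd', 'b'] -> ['d', 'a', 'b']
'd': index 0 in ['d', 'a', 'b'] -> ['d', 'a', 'b']
'a': index 1 in ['d', 'a', 'b'] -> ['a', 'd', 'b']


Output: [1, 2, 2, 1, 0, 1]


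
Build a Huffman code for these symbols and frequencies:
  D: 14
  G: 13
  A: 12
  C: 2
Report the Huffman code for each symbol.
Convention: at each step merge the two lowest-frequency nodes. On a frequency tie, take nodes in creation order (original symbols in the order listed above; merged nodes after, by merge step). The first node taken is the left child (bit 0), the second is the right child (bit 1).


Huffman tree construction:
Step 1: Merge C(2) + A(12) = 14
Step 2: Merge G(13) + D(14) = 27
Step 3: Merge (C+A)(14) + (G+D)(27) = 41
Read each symbol's code off the tree from the root (left child = 0, right child = 1).

Codes:
  D: 11 (length 2)
  G: 10 (length 2)
  A: 01 (length 2)
  C: 00 (length 2)
Average code length: 82/41 = 2.0000 bits/symbol


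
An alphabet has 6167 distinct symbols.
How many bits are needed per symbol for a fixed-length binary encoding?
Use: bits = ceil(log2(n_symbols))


log2(6167) = 12.5904
Bracket: 2^12 = 4096 < 6167 <= 2^13 = 8192
So ceil(log2(6167)) = 13

bits = ceil(log2(6167)) = ceil(12.5904) = 13 bits


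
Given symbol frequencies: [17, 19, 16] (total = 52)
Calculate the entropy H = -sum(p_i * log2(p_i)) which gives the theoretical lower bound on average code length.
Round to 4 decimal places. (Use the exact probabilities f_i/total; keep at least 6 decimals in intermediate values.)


Per-symbol terms -p_i * log2(p_i) with p_i = f_i/52:
  p = 17/52 = 0.326923: log2(p) = -1.612977, -p*log2(p) = 0.527319
  p = 19/52 = 0.365385: log2(p) = -1.452512, -p*log2(p) = 0.530726
  p = 16/52 = 0.307692: log2(p) = -1.700440, -p*log2(p) = 0.523212
H = 0.527319 + 0.530726 + 0.523212 = 1.581257

H = 1.5813 bits/symbol


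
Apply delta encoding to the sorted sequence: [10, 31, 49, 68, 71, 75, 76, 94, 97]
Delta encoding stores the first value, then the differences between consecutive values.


First value: 10
Deltas:
  31 - 10 = 21
  49 - 31 = 18
  68 - 49 = 19
  71 - 68 = 3
  75 - 71 = 4
  76 - 75 = 1
  94 - 76 = 18
  97 - 94 = 3


Delta encoded: [10, 21, 18, 19, 3, 4, 1, 18, 3]


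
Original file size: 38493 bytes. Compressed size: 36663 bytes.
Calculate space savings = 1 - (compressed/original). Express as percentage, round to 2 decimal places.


ratio = compressed/original = 36663/38493 = 0.952459
savings = 1 - ratio = 1 - 0.952459 = 0.047541
as a percentage: 0.047541 * 100 = 4.75%

Space savings = 1 - 36663/38493 = 4.75%


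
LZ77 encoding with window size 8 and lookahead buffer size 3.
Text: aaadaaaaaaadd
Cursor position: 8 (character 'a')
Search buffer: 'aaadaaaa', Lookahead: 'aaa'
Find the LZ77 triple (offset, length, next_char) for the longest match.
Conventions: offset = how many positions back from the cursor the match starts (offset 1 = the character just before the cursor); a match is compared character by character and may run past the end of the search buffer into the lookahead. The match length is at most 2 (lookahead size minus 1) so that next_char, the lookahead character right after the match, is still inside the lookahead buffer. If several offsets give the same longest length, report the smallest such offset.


Try each offset into the search buffer:
  offset=1 (pos 7, char 'a'): match length 2
  offset=2 (pos 6, char 'a'): match length 2
  offset=3 (pos 5, char 'a'): match length 2
  offset=4 (pos 4, char 'a'): match length 2
  offset=5 (pos 3, char 'd'): match length 0
  offset=6 (pos 2, char 'a'): match length 1
  offset=7 (pos 1, char 'a'): match length 2
  offset=8 (pos 0, char 'a'): match length 2
Longest match has length 2, found at offsets 1, 2, 3, 4, 7, 8; take the smallest, offset 1.
next_char = character at position 8 + 2 = 10 -> 'a'

Best match: offset=1, length=2 (matching 'aa' starting at position 7)
LZ77 triple: (1, 2, 'a')


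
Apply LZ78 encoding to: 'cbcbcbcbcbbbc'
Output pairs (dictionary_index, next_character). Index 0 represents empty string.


LZ78 encoding steps:
Dictionary: {0: ''}
Step 1: w='' (idx 0), next='c' -> output (0, 'c'), add 'c' as idx 1
Step 2: w='' (idx 0), next='b' -> output (0, 'b'), add 'b' as idx 2
Step 3: w='c' (idx 1), next='b' -> output (1, 'b'), add 'cb' as idx 3
Step 4: w='cb' (idx 3), next='c' -> output (3, 'c'), add 'cbc' as idx 4
Step 5: w='b' (idx 2), next='c' -> output (2, 'c'), add 'bc' as idx 5
Step 6: w='b' (idx 2), next='b' -> output (2, 'b'), add 'bb' as idx 6
Step 7: w='bc' (idx 5), end of input -> output (5, '')


Encoded: [(0, 'c'), (0, 'b'), (1, 'b'), (3, 'c'), (2, 'c'), (2, 'b'), (5, '')]


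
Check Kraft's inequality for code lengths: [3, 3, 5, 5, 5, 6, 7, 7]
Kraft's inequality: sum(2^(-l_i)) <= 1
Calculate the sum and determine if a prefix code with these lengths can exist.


Sum = 2^(-3) + 2^(-3) + 2^(-5) + 2^(-5) + 2^(-5) + 2^(-6) + 2^(-7) + 2^(-7)
    = 0.125 + 0.125 + 0.03125 + 0.03125 + 0.03125 + 0.015625 + 0.0078125 + 0.0078125
    = 48/128 = 0.375
Since 0.375 <= 1, Kraft's inequality IS satisfied.
A prefix code with these lengths CAN exist.

Kraft sum = 0.375. Satisfied.


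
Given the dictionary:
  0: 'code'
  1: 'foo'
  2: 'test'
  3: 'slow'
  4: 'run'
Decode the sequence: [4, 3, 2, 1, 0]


Look up each index in the dictionary:
  4 -> 'run'
  3 -> 'slow'
  2 -> 'test'
  1 -> 'foo'
  0 -> 'code'

Decoded: "run slow test foo code"


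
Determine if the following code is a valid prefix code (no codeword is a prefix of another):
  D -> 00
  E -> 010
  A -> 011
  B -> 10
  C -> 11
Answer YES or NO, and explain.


Checking each pair (does one codeword prefix another?):
  D='00' vs E='010': no prefix
  D='00' vs A='011': no prefix
  D='00' vs B='10': no prefix
  D='00' vs C='11': no prefix
  E='010' vs D='00': no prefix
  E='010' vs A='011': no prefix
  E='010' vs B='10': no prefix
  E='010' vs C='11': no prefix
  A='011' vs D='00': no prefix
  A='011' vs E='010': no prefix
  A='011' vs B='10': no prefix
  A='011' vs C='11': no prefix
  B='10' vs D='00': no prefix
  B='10' vs E='010': no prefix
  B='10' vs A='011': no prefix
  B='10' vs C='11': no prefix
  C='11' vs D='00': no prefix
  C='11' vs E='010': no prefix
  C='11' vs A='011': no prefix
  C='11' vs B='10': no prefix
No violation found over all pairs.

YES -- this is a valid prefix code. No codeword is a prefix of any other codeword.


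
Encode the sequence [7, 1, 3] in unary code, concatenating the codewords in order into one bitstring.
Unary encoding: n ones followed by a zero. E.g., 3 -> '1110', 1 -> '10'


Encode each number as n ones followed by a terminating 0:
  7 -> 11111110 (8 bits)
  1 -> 10 (2 bits)
  3 -> 1110 (4 bits)
Total length = 8 + 2 + 4 = 14 bits.

Unary([7, 1, 3]) = 11111110101110 (14 bits)


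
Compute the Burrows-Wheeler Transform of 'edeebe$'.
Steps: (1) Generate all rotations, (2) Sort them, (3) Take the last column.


Rotations (sorted):
  0: $edeebe -> last char: e
  1: be$edee -> last char: e
  2: deebe$e -> last char: e
  3: e$edeeb -> last char: b
  4: ebe$ede -> last char: e
  5: edeebe$ -> last char: $
  6: eebe$ed -> last char: d


BWT = eeebe$d


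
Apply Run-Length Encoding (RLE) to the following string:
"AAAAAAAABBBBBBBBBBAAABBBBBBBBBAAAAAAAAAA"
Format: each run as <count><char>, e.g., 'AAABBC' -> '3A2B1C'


Scanning runs left to right:
  i=0: run of 'A' x 8 -> '8A'
  i=8: run of 'B' x 10 -> '10B'
  i=18: run of 'A' x 3 -> '3A'
  i=21: run of 'B' x 9 -> '9B'
  i=30: run of 'A' x 10 -> '10A'

RLE = 8A10B3A9B10A


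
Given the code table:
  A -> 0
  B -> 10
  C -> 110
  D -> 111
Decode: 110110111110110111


Decoding:
110 -> C
110 -> C
111 -> D
110 -> C
110 -> C
111 -> D


Result: CCDCCD


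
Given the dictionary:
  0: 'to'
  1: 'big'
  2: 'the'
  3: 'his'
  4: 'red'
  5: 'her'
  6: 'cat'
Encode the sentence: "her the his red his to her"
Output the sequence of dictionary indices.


Look up each word in the dictionary:
  'her' -> 5
  'the' -> 2
  'his' -> 3
  'red' -> 4
  'his' -> 3
  'to' -> 0
  'her' -> 5

Encoded: [5, 2, 3, 4, 3, 0, 5]


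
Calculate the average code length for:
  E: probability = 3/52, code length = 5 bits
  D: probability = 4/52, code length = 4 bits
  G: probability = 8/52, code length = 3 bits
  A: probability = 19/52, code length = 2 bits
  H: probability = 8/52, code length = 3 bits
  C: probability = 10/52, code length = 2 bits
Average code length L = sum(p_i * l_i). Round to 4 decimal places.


Weighted contributions p_i * l_i:
  E: (3/52) * 5 = 15/52
  D: (4/52) * 4 = 16/52
  G: (8/52) * 3 = 24/52
  A: (19/52) * 2 = 38/52
  H: (8/52) * 3 = 24/52
  C: (10/52) * 2 = 20/52
Sum = (15 + 16 + 24 + 38 + 24 + 20)/52 = 137/52

L = 137/52 = 2.6346 bits/symbol


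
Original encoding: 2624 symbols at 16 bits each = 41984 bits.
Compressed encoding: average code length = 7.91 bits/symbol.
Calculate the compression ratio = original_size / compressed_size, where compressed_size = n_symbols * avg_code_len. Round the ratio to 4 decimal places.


original_size = n_symbols * orig_bits = 2624 * 16 = 41984 bits
compressed_size = n_symbols * avg_code_len = 2624 * 7.91 = 20755.84 bits
ratio = original_size / compressed_size = 41984 / 20755.84 = 2.0228

Compression ratio = 2.0228


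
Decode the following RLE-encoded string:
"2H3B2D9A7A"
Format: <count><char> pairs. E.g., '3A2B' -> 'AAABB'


Expanding each <count><char> pair:
  2H -> 'HH'
  3B -> 'BBB'
  2D -> 'DD'
  9A -> 'AAAAAAAAA'
  7A -> 'AAAAAAA'

Decoded = HHBBBDDAAAAAAAAAAAAAAAA


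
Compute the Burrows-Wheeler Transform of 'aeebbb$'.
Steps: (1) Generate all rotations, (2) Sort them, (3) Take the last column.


Rotations (sorted):
  0: $aeebbb -> last char: b
  1: aeebbb$ -> last char: $
  2: b$aeebb -> last char: b
  3: bb$aeeb -> last char: b
  4: bbb$aee -> last char: e
  5: ebbb$ae -> last char: e
  6: eebbb$a -> last char: a


BWT = b$bbeea


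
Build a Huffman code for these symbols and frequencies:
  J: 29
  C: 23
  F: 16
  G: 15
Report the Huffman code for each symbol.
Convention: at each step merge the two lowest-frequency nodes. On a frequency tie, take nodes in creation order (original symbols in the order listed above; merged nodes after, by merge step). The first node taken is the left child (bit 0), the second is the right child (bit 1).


Huffman tree construction:
Step 1: Merge G(15) + F(16) = 31
Step 2: Merge C(23) + J(29) = 52
Step 3: Merge (G+F)(31) + (C+J)(52) = 83
Read each symbol's code off the tree from the root (left child = 0, right child = 1).

Codes:
  J: 11 (length 2)
  C: 10 (length 2)
  F: 01 (length 2)
  G: 00 (length 2)
Average code length: 166/83 = 2.0000 bits/symbol


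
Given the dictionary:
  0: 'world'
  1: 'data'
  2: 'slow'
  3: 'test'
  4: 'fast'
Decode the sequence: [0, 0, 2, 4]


Look up each index in the dictionary:
  0 -> 'world'
  0 -> 'world'
  2 -> 'slow'
  4 -> 'fast'

Decoded: "world world slow fast"


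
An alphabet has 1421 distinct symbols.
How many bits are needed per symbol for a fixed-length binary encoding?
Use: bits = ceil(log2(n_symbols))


log2(1421) = 10.4727
Bracket: 2^10 = 1024 < 1421 <= 2^11 = 2048
So ceil(log2(1421)) = 11

bits = ceil(log2(1421)) = ceil(10.4727) = 11 bits


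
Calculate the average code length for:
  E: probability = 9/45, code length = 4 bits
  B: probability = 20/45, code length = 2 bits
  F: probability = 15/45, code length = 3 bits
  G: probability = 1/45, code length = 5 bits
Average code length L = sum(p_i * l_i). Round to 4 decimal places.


Weighted contributions p_i * l_i:
  E: (9/45) * 4 = 36/45
  B: (20/45) * 2 = 40/45
  F: (15/45) * 3 = 45/45
  G: (1/45) * 5 = 5/45
Sum = (36 + 40 + 45 + 5)/45 = 126/45

L = 126/45 = 2.8000 bits/symbol


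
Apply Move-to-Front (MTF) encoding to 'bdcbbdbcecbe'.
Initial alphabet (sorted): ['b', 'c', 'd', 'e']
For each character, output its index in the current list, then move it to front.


MTF encoding:
'b': index 0 in ['b', 'c', 'd', 'e'] -> ['b', 'c', 'd', 'e']
'd': index 2 in ['b', 'c', 'd', 'e'] -> ['d', 'b', 'c', 'e']
'c': index 2 in ['d', 'b', 'c', 'e'] -> ['c', 'd', 'b', 'e']
'b': index 2 in ['c', 'd', 'b', 'e'] -> ['b', 'c', 'd', 'e']
'b': index 0 in ['b', 'c', 'd', 'e'] -> ['b', 'c', 'd', 'e']
'd': index 2 in ['b', 'c', 'd', 'e'] -> ['d', 'b', 'c', 'e']
'b': index 1 in ['d', 'b', 'c', 'e'] -> ['b', 'd', 'c', 'e']
'c': index 2 in ['b', 'd', 'c', 'e'] -> ['c', 'b', 'd', 'e']
'e': index 3 in ['c', 'b', 'd', 'e'] -> ['e', 'c', 'b', 'd']
'c': index 1 in ['e', 'c', 'b', 'd'] -> ['c', 'e', 'b', 'd']
'b': index 2 in ['c', 'e', 'b', 'd'] -> ['b', 'c', 'e', 'd']
'e': index 2 in ['b', 'c', 'e', 'd'] -> ['e', 'b', 'c', 'd']


Output: [0, 2, 2, 2, 0, 2, 1, 2, 3, 1, 2, 2]


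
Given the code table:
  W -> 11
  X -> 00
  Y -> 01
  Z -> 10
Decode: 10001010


Decoding:
10 -> Z
00 -> X
10 -> Z
10 -> Z


Result: ZXZZ


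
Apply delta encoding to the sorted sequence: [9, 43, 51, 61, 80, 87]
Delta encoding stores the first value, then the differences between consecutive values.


First value: 9
Deltas:
  43 - 9 = 34
  51 - 43 = 8
  61 - 51 = 10
  80 - 61 = 19
  87 - 80 = 7


Delta encoded: [9, 34, 8, 10, 19, 7]


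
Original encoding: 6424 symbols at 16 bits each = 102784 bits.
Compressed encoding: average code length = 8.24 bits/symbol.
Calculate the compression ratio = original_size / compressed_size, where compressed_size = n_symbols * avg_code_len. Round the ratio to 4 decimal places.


original_size = n_symbols * orig_bits = 6424 * 16 = 102784 bits
compressed_size = n_symbols * avg_code_len = 6424 * 8.24 = 52933.76 bits
ratio = original_size / compressed_size = 102784 / 52933.76 = 1.9417

Compression ratio = 1.9417


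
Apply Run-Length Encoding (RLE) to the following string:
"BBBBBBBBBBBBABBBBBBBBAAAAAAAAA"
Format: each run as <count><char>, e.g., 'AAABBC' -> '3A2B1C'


Scanning runs left to right:
  i=0: run of 'B' x 12 -> '12B'
  i=12: run of 'A' x 1 -> '1A'
  i=13: run of 'B' x 8 -> '8B'
  i=21: run of 'A' x 9 -> '9A'

RLE = 12B1A8B9A


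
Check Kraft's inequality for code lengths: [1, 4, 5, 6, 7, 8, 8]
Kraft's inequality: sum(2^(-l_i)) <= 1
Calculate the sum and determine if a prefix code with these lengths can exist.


Sum = 2^(-1) + 2^(-4) + 2^(-5) + 2^(-6) + 2^(-7) + 2^(-8) + 2^(-8)
    = 0.5 + 0.0625 + 0.03125 + 0.015625 + 0.0078125 + 0.00390625 + 0.00390625
    = 160/256 = 0.625
Since 0.625 <= 1, Kraft's inequality IS satisfied.
A prefix code with these lengths CAN exist.

Kraft sum = 0.625. Satisfied.


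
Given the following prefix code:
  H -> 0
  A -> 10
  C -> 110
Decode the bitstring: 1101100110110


Decoding step by step:
Bits 110 -> C
Bits 110 -> C
Bits 0 -> H
Bits 110 -> C
Bits 110 -> C


Decoded message: CCHCC


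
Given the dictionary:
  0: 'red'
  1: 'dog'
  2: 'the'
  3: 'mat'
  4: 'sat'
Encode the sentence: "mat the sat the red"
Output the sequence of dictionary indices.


Look up each word in the dictionary:
  'mat' -> 3
  'the' -> 2
  'sat' -> 4
  'the' -> 2
  'red' -> 0

Encoded: [3, 2, 4, 2, 0]


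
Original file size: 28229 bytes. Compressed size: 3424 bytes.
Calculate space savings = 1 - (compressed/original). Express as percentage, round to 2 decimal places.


ratio = compressed/original = 3424/28229 = 0.121294
savings = 1 - ratio = 1 - 0.121294 = 0.878706
as a percentage: 0.878706 * 100 = 87.87%

Space savings = 1 - 3424/28229 = 87.87%


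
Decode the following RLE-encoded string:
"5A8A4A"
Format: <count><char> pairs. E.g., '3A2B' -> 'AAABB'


Expanding each <count><char> pair:
  5A -> 'AAAAA'
  8A -> 'AAAAAAAA'
  4A -> 'AAAA'

Decoded = AAAAAAAAAAAAAAAAA


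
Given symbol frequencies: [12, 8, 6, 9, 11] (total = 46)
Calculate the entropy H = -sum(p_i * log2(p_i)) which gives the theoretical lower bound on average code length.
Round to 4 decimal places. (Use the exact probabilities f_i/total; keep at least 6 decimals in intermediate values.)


Per-symbol terms -p_i * log2(p_i) with p_i = f_i/46:
  p = 12/46 = 0.260870: log2(p) = -1.938599, -p*log2(p) = 0.505722
  p = 8/46 = 0.173913: log2(p) = -2.523562, -p*log2(p) = 0.438880
  p = 6/46 = 0.130435: log2(p) = -2.938599, -p*log2(p) = 0.383296
  p = 9/46 = 0.195652: log2(p) = -2.353637, -p*log2(p) = 0.460494
  p = 11/46 = 0.239130: log2(p) = -2.064130, -p*log2(p) = 0.493596
H = 0.505722 + 0.438880 + 0.383296 + 0.460494 + 0.493596 = 2.281988

H = 2.282 bits/symbol


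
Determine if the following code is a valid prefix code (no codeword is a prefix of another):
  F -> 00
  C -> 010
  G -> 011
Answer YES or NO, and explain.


Checking each pair (does one codeword prefix another?):
  F='00' vs C='010': no prefix
  F='00' vs G='011': no prefix
  C='010' vs F='00': no prefix
  C='010' vs G='011': no prefix
  G='011' vs F='00': no prefix
  G='011' vs C='010': no prefix
No violation found over all pairs.

YES -- this is a valid prefix code. No codeword is a prefix of any other codeword.


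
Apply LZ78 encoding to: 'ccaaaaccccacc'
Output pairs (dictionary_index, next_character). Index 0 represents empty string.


LZ78 encoding steps:
Dictionary: {0: ''}
Step 1: w='' (idx 0), next='c' -> output (0, 'c'), add 'c' as idx 1
Step 2: w='c' (idx 1), next='a' -> output (1, 'a'), add 'ca' as idx 2
Step 3: w='' (idx 0), next='a' -> output (0, 'a'), add 'a' as idx 3
Step 4: w='a' (idx 3), next='a' -> output (3, 'a'), add 'aa' as idx 4
Step 5: w='c' (idx 1), next='c' -> output (1, 'c'), add 'cc' as idx 5
Step 6: w='cc' (idx 5), next='a' -> output (5, 'a'), add 'cca' as idx 6
Step 7: w='cc' (idx 5), end of input -> output (5, '')


Encoded: [(0, 'c'), (1, 'a'), (0, 'a'), (3, 'a'), (1, 'c'), (5, 'a'), (5, '')]


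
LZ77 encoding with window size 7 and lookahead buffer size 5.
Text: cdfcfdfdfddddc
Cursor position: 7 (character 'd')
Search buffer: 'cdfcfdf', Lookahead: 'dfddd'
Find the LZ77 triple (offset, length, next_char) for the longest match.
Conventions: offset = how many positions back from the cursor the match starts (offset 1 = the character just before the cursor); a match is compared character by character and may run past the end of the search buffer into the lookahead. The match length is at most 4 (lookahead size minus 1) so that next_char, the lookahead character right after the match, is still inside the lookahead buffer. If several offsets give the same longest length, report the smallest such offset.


Try each offset into the search buffer:
  offset=1 (pos 6, char 'f'): match length 0
  offset=2 (pos 5, char 'd'): match length 3
  offset=3 (pos 4, char 'f'): match length 0
  offset=4 (pos 3, char 'c'): match length 0
  offset=5 (pos 2, char 'f'): match length 0
  offset=6 (pos 1, char 'd'): match length 2
  offset=7 (pos 0, char 'c'): match length 0
Longest match has length 3 at offset 2.
next_char = character at position 7 + 3 = 10 -> 'd'

Best match: offset=2, length=3 (matching 'dfd' starting at position 5)
LZ77 triple: (2, 3, 'd')


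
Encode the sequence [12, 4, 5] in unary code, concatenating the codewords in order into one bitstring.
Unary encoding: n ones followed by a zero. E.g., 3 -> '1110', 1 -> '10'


Encode each number as n ones followed by a terminating 0:
  12 -> 1111111111110 (13 bits)
  4 -> 11110 (5 bits)
  5 -> 111110 (6 bits)
Total length = 13 + 5 + 6 = 24 bits.

Unary([12, 4, 5]) = 111111111111011110111110 (24 bits)


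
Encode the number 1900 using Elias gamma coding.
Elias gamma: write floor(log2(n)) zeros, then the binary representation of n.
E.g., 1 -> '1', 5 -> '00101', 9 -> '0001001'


num_bits = floor(log2(1900)) + 1 = 11
leading_zeros = num_bits - 1 = 10
binary(1900) = 11101101100

Elias gamma(1900) = '0000000000' + '11101101100' = 000000000011101101100 (21 bits)


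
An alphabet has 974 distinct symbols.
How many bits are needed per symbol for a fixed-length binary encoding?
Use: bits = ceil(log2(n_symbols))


log2(974) = 9.9278
Bracket: 2^9 = 512 < 974 <= 2^10 = 1024
So ceil(log2(974)) = 10

bits = ceil(log2(974)) = ceil(9.9278) = 10 bits


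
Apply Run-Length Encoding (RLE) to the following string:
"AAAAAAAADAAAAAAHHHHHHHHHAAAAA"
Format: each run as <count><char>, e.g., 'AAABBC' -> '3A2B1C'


Scanning runs left to right:
  i=0: run of 'A' x 8 -> '8A'
  i=8: run of 'D' x 1 -> '1D'
  i=9: run of 'A' x 6 -> '6A'
  i=15: run of 'H' x 9 -> '9H'
  i=24: run of 'A' x 5 -> '5A'

RLE = 8A1D6A9H5A


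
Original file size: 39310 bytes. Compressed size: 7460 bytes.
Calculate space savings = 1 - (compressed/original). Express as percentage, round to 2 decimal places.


ratio = compressed/original = 7460/39310 = 0.189774
savings = 1 - ratio = 1 - 0.189774 = 0.810226
as a percentage: 0.810226 * 100 = 81.02%

Space savings = 1 - 7460/39310 = 81.02%


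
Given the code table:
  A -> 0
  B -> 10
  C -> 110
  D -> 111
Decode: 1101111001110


Decoding:
110 -> C
111 -> D
10 -> B
0 -> A
111 -> D
0 -> A


Result: CDBADA


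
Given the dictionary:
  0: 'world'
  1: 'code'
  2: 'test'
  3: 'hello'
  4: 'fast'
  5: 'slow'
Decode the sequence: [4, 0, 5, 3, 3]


Look up each index in the dictionary:
  4 -> 'fast'
  0 -> 'world'
  5 -> 'slow'
  3 -> 'hello'
  3 -> 'hello'

Decoded: "fast world slow hello hello"


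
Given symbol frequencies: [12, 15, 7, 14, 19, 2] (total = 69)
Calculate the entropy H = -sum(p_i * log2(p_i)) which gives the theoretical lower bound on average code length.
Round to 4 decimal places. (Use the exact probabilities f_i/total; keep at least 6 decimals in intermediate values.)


Per-symbol terms -p_i * log2(p_i) with p_i = f_i/69:
  p = 12/69 = 0.173913: log2(p) = -2.523562, -p*log2(p) = 0.438880
  p = 15/69 = 0.217391: log2(p) = -2.201634, -p*log2(p) = 0.478616
  p = 7/69 = 0.101449: log2(p) = -3.301170, -p*log2(p) = 0.334901
  p = 14/69 = 0.202899: log2(p) = -2.301170, -p*log2(p) = 0.466904
  p = 19/69 = 0.275362: log2(p) = -1.860597, -p*log2(p) = 0.512338
  p = 2/69 = 0.028986: log2(p) = -5.108524, -p*log2(p) = 0.148073
H = 0.438880 + 0.478616 + 0.334901 + 0.466904 + 0.512338 + 0.148073 = 2.379712

H = 2.3797 bits/symbol


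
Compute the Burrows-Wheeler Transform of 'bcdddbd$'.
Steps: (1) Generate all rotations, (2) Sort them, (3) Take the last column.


Rotations (sorted):
  0: $bcdddbd -> last char: d
  1: bcdddbd$ -> last char: $
  2: bd$bcddd -> last char: d
  3: cdddbd$b -> last char: b
  4: d$bcdddb -> last char: b
  5: dbd$bcdd -> last char: d
  6: ddbd$bcd -> last char: d
  7: dddbd$bc -> last char: c


BWT = d$dbbddc


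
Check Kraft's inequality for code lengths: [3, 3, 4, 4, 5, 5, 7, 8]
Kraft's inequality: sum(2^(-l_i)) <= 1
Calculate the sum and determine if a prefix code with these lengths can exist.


Sum = 2^(-3) + 2^(-3) + 2^(-4) + 2^(-4) + 2^(-5) + 2^(-5) + 2^(-7) + 2^(-8)
    = 0.125 + 0.125 + 0.0625 + 0.0625 + 0.03125 + 0.03125 + 0.0078125 + 0.00390625
    = 115/256 = 0.44921875
Since 0.44921875 <= 1, Kraft's inequality IS satisfied.
A prefix code with these lengths CAN exist.

Kraft sum = 0.44921875. Satisfied.


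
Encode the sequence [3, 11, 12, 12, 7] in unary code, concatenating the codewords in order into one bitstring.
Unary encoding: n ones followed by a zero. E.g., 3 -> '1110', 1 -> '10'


Encode each number as n ones followed by a terminating 0:
  3 -> 1110 (4 bits)
  11 -> 111111111110 (12 bits)
  12 -> 1111111111110 (13 bits)
  12 -> 1111111111110 (13 bits)
  7 -> 11111110 (8 bits)
Total length = 4 + 12 + 13 + 13 + 8 = 50 bits.

Unary([3, 11, 12, 12, 7]) = 11101111111111101111111111110111111111111011111110 (50 bits)


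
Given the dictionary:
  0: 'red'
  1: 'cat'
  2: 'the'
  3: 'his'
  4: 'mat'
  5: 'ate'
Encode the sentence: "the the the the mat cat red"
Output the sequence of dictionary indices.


Look up each word in the dictionary:
  'the' -> 2
  'the' -> 2
  'the' -> 2
  'the' -> 2
  'mat' -> 4
  'cat' -> 1
  'red' -> 0

Encoded: [2, 2, 2, 2, 4, 1, 0]


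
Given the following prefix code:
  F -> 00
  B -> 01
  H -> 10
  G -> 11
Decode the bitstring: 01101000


Decoding step by step:
Bits 01 -> B
Bits 10 -> H
Bits 10 -> H
Bits 00 -> F


Decoded message: BHHF


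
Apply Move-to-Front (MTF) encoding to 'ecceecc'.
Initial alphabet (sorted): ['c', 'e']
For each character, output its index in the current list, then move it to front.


MTF encoding:
'e': index 1 in ['c', 'e'] -> ['e', 'c']
'c': index 1 in ['e', 'c'] -> ['c', 'e']
'c': index 0 in ['c', 'e'] -> ['c', 'e']
'e': index 1 in ['c', 'e'] -> ['e', 'c']
'e': index 0 in ['e', 'c'] -> ['e', 'c']
'c': index 1 in ['e', 'c'] -> ['c', 'e']
'c': index 0 in ['c', 'e'] -> ['c', 'e']


Output: [1, 1, 0, 1, 0, 1, 0]


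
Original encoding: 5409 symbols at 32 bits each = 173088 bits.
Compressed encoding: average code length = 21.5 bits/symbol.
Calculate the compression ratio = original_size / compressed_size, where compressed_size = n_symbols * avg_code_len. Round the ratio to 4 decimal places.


original_size = n_symbols * orig_bits = 5409 * 32 = 173088 bits
compressed_size = n_symbols * avg_code_len = 5409 * 21.5 = 116293.5 bits
ratio = original_size / compressed_size = 173088 / 116293.5 = 1.4884

Compression ratio = 1.4884


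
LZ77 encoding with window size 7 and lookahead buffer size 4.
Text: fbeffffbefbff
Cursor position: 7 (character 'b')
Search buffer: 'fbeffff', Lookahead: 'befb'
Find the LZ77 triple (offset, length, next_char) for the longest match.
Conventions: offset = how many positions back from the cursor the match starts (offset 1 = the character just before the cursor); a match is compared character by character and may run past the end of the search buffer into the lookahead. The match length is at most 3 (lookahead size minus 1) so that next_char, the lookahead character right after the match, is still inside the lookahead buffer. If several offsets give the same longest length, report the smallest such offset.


Try each offset into the search buffer:
  offset=1 (pos 6, char 'f'): match length 0
  offset=2 (pos 5, char 'f'): match length 0
  offset=3 (pos 4, char 'f'): match length 0
  offset=4 (pos 3, char 'f'): match length 0
  offset=5 (pos 2, char 'e'): match length 0
  offset=6 (pos 1, char 'b'): match length 3
  offset=7 (pos 0, char 'f'): match length 0
Longest match has length 3 at offset 6.
next_char = character at position 7 + 3 = 10 -> 'b'

Best match: offset=6, length=3 (matching 'bef' starting at position 1)
LZ77 triple: (6, 3, 'b')


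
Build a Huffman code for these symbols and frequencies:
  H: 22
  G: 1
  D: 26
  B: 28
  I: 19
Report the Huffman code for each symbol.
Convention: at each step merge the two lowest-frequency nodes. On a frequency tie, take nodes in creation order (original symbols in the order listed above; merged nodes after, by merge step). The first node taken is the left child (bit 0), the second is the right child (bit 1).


Huffman tree construction:
Step 1: Merge G(1) + I(19) = 20
Step 2: Merge (G+I)(20) + H(22) = 42
Step 3: Merge D(26) + B(28) = 54
Step 4: Merge ((G+I)+H)(42) + (D+B)(54) = 96
Read each symbol's code off the tree from the root (left child = 0, right child = 1).

Codes:
  H: 01 (length 2)
  G: 000 (length 3)
  D: 10 (length 2)
  B: 11 (length 2)
  I: 001 (length 3)
Average code length: 212/96 = 2.2083 bits/symbol


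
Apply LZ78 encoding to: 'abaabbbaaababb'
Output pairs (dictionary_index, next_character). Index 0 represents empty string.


LZ78 encoding steps:
Dictionary: {0: ''}
Step 1: w='' (idx 0), next='a' -> output (0, 'a'), add 'a' as idx 1
Step 2: w='' (idx 0), next='b' -> output (0, 'b'), add 'b' as idx 2
Step 3: w='a' (idx 1), next='a' -> output (1, 'a'), add 'aa' as idx 3
Step 4: w='b' (idx 2), next='b' -> output (2, 'b'), add 'bb' as idx 4
Step 5: w='b' (idx 2), next='a' -> output (2, 'a'), add 'ba' as idx 5
Step 6: w='aa' (idx 3), next='b' -> output (3, 'b'), add 'aab' as idx 6
Step 7: w='a' (idx 1), next='b' -> output (1, 'b'), add 'ab' as idx 7
Step 8: w='b' (idx 2), end of input -> output (2, '')


Encoded: [(0, 'a'), (0, 'b'), (1, 'a'), (2, 'b'), (2, 'a'), (3, 'b'), (1, 'b'), (2, '')]


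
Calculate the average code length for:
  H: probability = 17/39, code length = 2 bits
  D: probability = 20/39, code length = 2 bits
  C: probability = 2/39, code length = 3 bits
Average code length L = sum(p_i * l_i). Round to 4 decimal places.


Weighted contributions p_i * l_i:
  H: (17/39) * 2 = 34/39
  D: (20/39) * 2 = 40/39
  C: (2/39) * 3 = 6/39
Sum = (34 + 40 + 6)/39 = 80/39

L = 80/39 = 2.0513 bits/symbol


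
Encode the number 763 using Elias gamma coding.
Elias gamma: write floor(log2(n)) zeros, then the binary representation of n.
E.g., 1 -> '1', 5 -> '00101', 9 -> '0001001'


num_bits = floor(log2(763)) + 1 = 10
leading_zeros = num_bits - 1 = 9
binary(763) = 1011111011

Elias gamma(763) = '000000000' + '1011111011' = 0000000001011111011 (19 bits)


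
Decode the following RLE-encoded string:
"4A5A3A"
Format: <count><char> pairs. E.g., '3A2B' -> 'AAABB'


Expanding each <count><char> pair:
  4A -> 'AAAA'
  5A -> 'AAAAA'
  3A -> 'AAA'

Decoded = AAAAAAAAAAAA


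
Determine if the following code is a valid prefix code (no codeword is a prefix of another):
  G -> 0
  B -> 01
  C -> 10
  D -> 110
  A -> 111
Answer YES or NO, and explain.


Checking each pair (does one codeword prefix another?):
  G='0' vs B='01': prefix -- VIOLATION

NO -- this is NOT a valid prefix code. G (0) is a prefix of B (01).


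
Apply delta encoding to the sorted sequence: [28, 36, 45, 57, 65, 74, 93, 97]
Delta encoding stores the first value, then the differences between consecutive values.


First value: 28
Deltas:
  36 - 28 = 8
  45 - 36 = 9
  57 - 45 = 12
  65 - 57 = 8
  74 - 65 = 9
  93 - 74 = 19
  97 - 93 = 4


Delta encoded: [28, 8, 9, 12, 8, 9, 19, 4]


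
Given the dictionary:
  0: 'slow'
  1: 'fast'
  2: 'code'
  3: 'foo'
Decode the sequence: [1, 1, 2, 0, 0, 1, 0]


Look up each index in the dictionary:
  1 -> 'fast'
  1 -> 'fast'
  2 -> 'code'
  0 -> 'slow'
  0 -> 'slow'
  1 -> 'fast'
  0 -> 'slow'

Decoded: "fast fast code slow slow fast slow"


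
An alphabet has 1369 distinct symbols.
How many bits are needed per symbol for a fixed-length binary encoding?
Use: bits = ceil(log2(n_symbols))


log2(1369) = 10.4189
Bracket: 2^10 = 1024 < 1369 <= 2^11 = 2048
So ceil(log2(1369)) = 11

bits = ceil(log2(1369)) = ceil(10.4189) = 11 bits


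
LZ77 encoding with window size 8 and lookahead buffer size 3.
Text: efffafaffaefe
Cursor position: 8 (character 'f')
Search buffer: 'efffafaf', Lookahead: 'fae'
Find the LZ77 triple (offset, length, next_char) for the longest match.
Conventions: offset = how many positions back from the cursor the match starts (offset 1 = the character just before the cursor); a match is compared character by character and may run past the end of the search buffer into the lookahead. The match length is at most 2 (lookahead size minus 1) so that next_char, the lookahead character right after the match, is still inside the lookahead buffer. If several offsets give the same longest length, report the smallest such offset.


Try each offset into the search buffer:
  offset=1 (pos 7, char 'f'): match length 1
  offset=2 (pos 6, char 'a'): match length 0
  offset=3 (pos 5, char 'f'): match length 2
  offset=4 (pos 4, char 'a'): match length 0
  offset=5 (pos 3, char 'f'): match length 2
  offset=6 (pos 2, char 'f'): match length 1
  offset=7 (pos 1, char 'f'): match length 1
  offset=8 (pos 0, char 'e'): match length 0
Longest match has length 2, found at offsets 3, 5; take the smallest, offset 3.
next_char = character at position 8 + 2 = 10 -> 'e'

Best match: offset=3, length=2 (matching 'fa' starting at position 5)
LZ77 triple: (3, 2, 'e')


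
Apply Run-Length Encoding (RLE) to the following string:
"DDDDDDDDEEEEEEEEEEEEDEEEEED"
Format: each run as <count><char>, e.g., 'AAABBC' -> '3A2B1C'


Scanning runs left to right:
  i=0: run of 'D' x 8 -> '8D'
  i=8: run of 'E' x 12 -> '12E'
  i=20: run of 'D' x 1 -> '1D'
  i=21: run of 'E' x 5 -> '5E'
  i=26: run of 'D' x 1 -> '1D'

RLE = 8D12E1D5E1D


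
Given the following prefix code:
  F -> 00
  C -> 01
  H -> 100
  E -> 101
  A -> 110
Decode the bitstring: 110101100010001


Decoding step by step:
Bits 110 -> A
Bits 101 -> E
Bits 100 -> H
Bits 01 -> C
Bits 00 -> F
Bits 01 -> C


Decoded message: AEHCFC


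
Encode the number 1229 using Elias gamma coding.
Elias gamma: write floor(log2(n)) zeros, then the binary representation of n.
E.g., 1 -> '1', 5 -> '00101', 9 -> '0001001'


num_bits = floor(log2(1229)) + 1 = 11
leading_zeros = num_bits - 1 = 10
binary(1229) = 10011001101

Elias gamma(1229) = '0000000000' + '10011001101' = 000000000010011001101 (21 bits)


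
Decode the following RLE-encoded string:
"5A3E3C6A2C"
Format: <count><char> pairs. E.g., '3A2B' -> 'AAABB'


Expanding each <count><char> pair:
  5A -> 'AAAAA'
  3E -> 'EEE'
  3C -> 'CCC'
  6A -> 'AAAAAA'
  2C -> 'CC'

Decoded = AAAAAEEECCCAAAAAACC


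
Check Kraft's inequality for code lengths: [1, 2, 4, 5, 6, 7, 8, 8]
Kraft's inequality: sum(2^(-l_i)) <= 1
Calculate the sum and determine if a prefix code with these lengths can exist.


Sum = 2^(-1) + 2^(-2) + 2^(-4) + 2^(-5) + 2^(-6) + 2^(-7) + 2^(-8) + 2^(-8)
    = 0.5 + 0.25 + 0.0625 + 0.03125 + 0.015625 + 0.0078125 + 0.00390625 + 0.00390625
    = 224/256 = 0.875
Since 0.875 <= 1, Kraft's inequality IS satisfied.
A prefix code with these lengths CAN exist.

Kraft sum = 0.875. Satisfied.


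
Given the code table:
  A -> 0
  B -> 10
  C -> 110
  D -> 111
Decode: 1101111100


Decoding:
110 -> C
111 -> D
110 -> C
0 -> A


Result: CDCA


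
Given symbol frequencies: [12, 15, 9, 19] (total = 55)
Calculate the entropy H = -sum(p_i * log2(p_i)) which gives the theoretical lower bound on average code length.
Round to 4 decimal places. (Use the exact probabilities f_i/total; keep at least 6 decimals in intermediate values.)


Per-symbol terms -p_i * log2(p_i) with p_i = f_i/55:
  p = 12/55 = 0.218182: log2(p) = -2.196397, -p*log2(p) = 0.479214
  p = 15/55 = 0.272727: log2(p) = -1.874469, -p*log2(p) = 0.511219
  p = 9/55 = 0.163636: log2(p) = -2.611435, -p*log2(p) = 0.427326
  p = 19/55 = 0.345455: log2(p) = -1.533432, -p*log2(p) = 0.529731
H = 0.479214 + 0.511219 + 0.427326 + 0.529731 = 1.947490

H = 1.9475 bits/symbol


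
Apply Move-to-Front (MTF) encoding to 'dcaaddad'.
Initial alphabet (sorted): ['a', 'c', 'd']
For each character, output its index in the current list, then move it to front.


MTF encoding:
'd': index 2 in ['a', 'c', 'd'] -> ['d', 'a', 'c']
'c': index 2 in ['d', 'a', 'c'] -> ['c', 'd', 'a']
'a': index 2 in ['c', 'd', 'a'] -> ['a', 'c', 'd']
'a': index 0 in ['a', 'c', 'd'] -> ['a', 'c', 'd']
'd': index 2 in ['a', 'c', 'd'] -> ['d', 'a', 'c']
'd': index 0 in ['d', 'a', 'c'] -> ['d', 'a', 'c']
'a': index 1 in ['d', 'a', 'c'] -> ['a', 'd', 'c']
'd': index 1 in ['a', 'd', 'c'] -> ['d', 'a', 'c']


Output: [2, 2, 2, 0, 2, 0, 1, 1]


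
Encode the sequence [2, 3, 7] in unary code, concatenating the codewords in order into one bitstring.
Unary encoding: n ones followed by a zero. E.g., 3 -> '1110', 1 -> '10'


Encode each number as n ones followed by a terminating 0:
  2 -> 110 (3 bits)
  3 -> 1110 (4 bits)
  7 -> 11111110 (8 bits)
Total length = 3 + 4 + 8 = 15 bits.

Unary([2, 3, 7]) = 110111011111110 (15 bits)


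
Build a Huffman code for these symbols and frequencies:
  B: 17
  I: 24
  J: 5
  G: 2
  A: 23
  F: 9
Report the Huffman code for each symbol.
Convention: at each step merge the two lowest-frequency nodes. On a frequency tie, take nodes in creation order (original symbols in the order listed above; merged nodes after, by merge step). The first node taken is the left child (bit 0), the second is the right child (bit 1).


Huffman tree construction:
Step 1: Merge G(2) + J(5) = 7
Step 2: Merge (G+J)(7) + F(9) = 16
Step 3: Merge ((G+J)+F)(16) + B(17) = 33
Step 4: Merge A(23) + I(24) = 47
Step 5: Merge (((G+J)+F)+B)(33) + (A+I)(47) = 80
Read each symbol's code off the tree from the root (left child = 0, right child = 1).

Codes:
  B: 01 (length 2)
  I: 11 (length 2)
  J: 0001 (length 4)
  G: 0000 (length 4)
  A: 10 (length 2)
  F: 001 (length 3)
Average code length: 183/80 = 2.2875 bits/symbol


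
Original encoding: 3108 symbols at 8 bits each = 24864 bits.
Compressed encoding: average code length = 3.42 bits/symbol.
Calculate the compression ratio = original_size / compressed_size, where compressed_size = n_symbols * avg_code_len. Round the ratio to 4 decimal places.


original_size = n_symbols * orig_bits = 3108 * 8 = 24864 bits
compressed_size = n_symbols * avg_code_len = 3108 * 3.42 = 10629.36 bits
ratio = original_size / compressed_size = 24864 / 10629.36 = 2.3392

Compression ratio = 2.3392


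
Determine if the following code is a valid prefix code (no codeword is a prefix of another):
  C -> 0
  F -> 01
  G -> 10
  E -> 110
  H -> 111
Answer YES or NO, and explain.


Checking each pair (does one codeword prefix another?):
  C='0' vs F='01': prefix -- VIOLATION

NO -- this is NOT a valid prefix code. C (0) is a prefix of F (01).


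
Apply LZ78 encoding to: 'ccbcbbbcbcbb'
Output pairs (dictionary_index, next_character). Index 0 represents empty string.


LZ78 encoding steps:
Dictionary: {0: ''}
Step 1: w='' (idx 0), next='c' -> output (0, 'c'), add 'c' as idx 1
Step 2: w='c' (idx 1), next='b' -> output (1, 'b'), add 'cb' as idx 2
Step 3: w='cb' (idx 2), next='b' -> output (2, 'b'), add 'cbb' as idx 3
Step 4: w='' (idx 0), next='b' -> output (0, 'b'), add 'b' as idx 4
Step 5: w='cb' (idx 2), next='c' -> output (2, 'c'), add 'cbc' as idx 5
Step 6: w='b' (idx 4), next='b' -> output (4, 'b'), add 'bb' as idx 6


Encoded: [(0, 'c'), (1, 'b'), (2, 'b'), (0, 'b'), (2, 'c'), (4, 'b')]


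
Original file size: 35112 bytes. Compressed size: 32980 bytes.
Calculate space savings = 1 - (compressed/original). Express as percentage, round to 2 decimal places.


ratio = compressed/original = 32980/35112 = 0.93928
savings = 1 - ratio = 1 - 0.93928 = 0.06072
as a percentage: 0.06072 * 100 = 6.07%

Space savings = 1 - 32980/35112 = 6.07%


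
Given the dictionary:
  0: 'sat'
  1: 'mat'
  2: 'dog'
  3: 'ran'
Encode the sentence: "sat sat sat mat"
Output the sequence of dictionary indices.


Look up each word in the dictionary:
  'sat' -> 0
  'sat' -> 0
  'sat' -> 0
  'mat' -> 1

Encoded: [0, 0, 0, 1]


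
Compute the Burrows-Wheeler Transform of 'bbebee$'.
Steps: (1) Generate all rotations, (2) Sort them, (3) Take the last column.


Rotations (sorted):
  0: $bbebee -> last char: e
  1: bbebee$ -> last char: $
  2: bebee$b -> last char: b
  3: bee$bbe -> last char: e
  4: e$bbebe -> last char: e
  5: ebee$bb -> last char: b
  6: ee$bbeb -> last char: b


BWT = e$beebb


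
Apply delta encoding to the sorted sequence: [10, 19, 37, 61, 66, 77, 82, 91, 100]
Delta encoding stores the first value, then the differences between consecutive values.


First value: 10
Deltas:
  19 - 10 = 9
  37 - 19 = 18
  61 - 37 = 24
  66 - 61 = 5
  77 - 66 = 11
  82 - 77 = 5
  91 - 82 = 9
  100 - 91 = 9


Delta encoded: [10, 9, 18, 24, 5, 11, 5, 9, 9]


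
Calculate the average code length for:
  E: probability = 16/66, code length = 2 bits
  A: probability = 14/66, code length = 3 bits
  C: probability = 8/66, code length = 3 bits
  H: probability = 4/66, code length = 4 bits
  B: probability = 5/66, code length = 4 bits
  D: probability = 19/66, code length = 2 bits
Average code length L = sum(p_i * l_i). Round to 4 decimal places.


Weighted contributions p_i * l_i:
  E: (16/66) * 2 = 32/66
  A: (14/66) * 3 = 42/66
  C: (8/66) * 3 = 24/66
  H: (4/66) * 4 = 16/66
  B: (5/66) * 4 = 20/66
  D: (19/66) * 2 = 38/66
Sum = (32 + 42 + 24 + 16 + 20 + 38)/66 = 172/66

L = 172/66 = 2.6061 bits/symbol
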